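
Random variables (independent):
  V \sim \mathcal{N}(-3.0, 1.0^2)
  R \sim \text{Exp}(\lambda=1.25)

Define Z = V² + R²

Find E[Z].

E[Z] = E[V²] + E[R²]
E[V²] = Var(V) + E[V]² = 1 + 9 = 10
E[R²] = Var(R) + E[R]² = 0.64 + 0.64 = 1.28
E[Z] = 10 + 1.28 = 11.28

11.28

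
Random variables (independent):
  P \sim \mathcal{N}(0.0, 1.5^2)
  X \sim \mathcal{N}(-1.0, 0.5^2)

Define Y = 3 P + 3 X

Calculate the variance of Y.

For independent RVs: Var(aX + bY) = a²Var(X) + b²Var(Y)
Var(P) = 2.25
Var(X) = 0.25
Var(Y) = 3²*2.25 + 3²*0.25
= 9*2.25 + 9*0.25 = 22.5

22.5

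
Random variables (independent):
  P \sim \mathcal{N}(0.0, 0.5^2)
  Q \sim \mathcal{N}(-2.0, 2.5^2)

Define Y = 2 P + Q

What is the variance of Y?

For independent RVs: Var(aX + bY) = a²Var(X) + b²Var(Y)
Var(P) = 0.25
Var(Q) = 6.25
Var(Y) = 2²*0.25 + 1²*6.25
= 4*0.25 + 1*6.25 = 7.25

7.25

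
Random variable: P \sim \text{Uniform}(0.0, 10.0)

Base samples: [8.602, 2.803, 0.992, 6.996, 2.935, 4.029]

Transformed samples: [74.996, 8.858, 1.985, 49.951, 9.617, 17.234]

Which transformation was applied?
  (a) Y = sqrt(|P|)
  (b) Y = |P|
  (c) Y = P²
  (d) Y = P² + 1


Checking option (d) Y = P² + 1:
  P = 8.602 -> Y = 74.996 ✓
  P = 2.803 -> Y = 8.858 ✓
  P = 0.992 -> Y = 1.985 ✓
All samples match this transformation.

(d) P² + 1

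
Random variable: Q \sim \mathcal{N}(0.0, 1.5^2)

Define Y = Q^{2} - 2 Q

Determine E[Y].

E[Y] = 1*E[Q²] - 2*E[Q]
E[Q] = 0
E[Q²] = Var(Q) + (E[Q])² = 2.25 + 0 = 2.25
E[Y] = 1*2.25 - 2*0 = 2.25

2.25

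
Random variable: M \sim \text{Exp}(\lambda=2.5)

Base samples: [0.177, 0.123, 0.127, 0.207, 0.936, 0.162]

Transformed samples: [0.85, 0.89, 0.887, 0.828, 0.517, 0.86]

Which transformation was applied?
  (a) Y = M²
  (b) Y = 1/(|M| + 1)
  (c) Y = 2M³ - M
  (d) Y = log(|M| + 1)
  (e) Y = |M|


Checking option (b) Y = 1/(|M| + 1):
  M = 0.177 -> Y = 0.85 ✓
  M = 0.123 -> Y = 0.89 ✓
  M = 0.127 -> Y = 0.887 ✓
All samples match this transformation.

(b) 1/(|M| + 1)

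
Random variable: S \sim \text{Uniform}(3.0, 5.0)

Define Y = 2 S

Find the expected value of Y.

For Y = 2S:
E[Y] = 2 * E[S]
E[S] = (3 + 5)/2 = 4
E[Y] = 2 * 4 = 8

8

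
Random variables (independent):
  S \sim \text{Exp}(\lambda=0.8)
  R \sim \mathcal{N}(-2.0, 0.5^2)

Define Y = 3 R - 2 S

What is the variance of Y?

For independent RVs: Var(aX + bY) = a²Var(X) + b²Var(Y)
Var(S) = 1.5625
Var(R) = 0.25
Var(Y) = (-2)²*1.5625 + 3²*0.25
= 4*1.5625 + 9*0.25 = 8.5

8.5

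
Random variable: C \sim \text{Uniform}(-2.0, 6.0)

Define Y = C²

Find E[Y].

Using E[X²] = Var(X) + (E[X])²:
E[C] = 2
Var(C) = (6 + 2)^2/12 = 5.3333333
E[C²] = 5.3333333 + 2² = 5.3333333 + 4 = 9.3333333

9.3333333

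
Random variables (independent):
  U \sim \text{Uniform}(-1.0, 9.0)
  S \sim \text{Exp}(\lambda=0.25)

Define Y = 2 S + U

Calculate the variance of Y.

For independent RVs: Var(aX + bY) = a²Var(X) + b²Var(Y)
Var(U) = 8.3333333
Var(S) = 16
Var(Y) = 1²*8.3333333 + 2²*16
= 1*8.3333333 + 4*16 = 72.333333

72.333333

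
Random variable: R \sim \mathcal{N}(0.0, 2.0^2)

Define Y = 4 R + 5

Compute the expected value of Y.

For Y = 4R + 5:
E[Y] = 4 * E[R] + 5
E[R] = 0.0 = 0
E[Y] = 4 * 0 + 5 = 5

5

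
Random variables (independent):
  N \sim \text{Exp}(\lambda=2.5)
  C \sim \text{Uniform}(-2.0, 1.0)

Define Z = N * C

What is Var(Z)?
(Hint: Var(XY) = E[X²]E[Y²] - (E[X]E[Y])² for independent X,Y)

Var(XY) = E[X²]E[Y²] - (E[X]E[Y])²
E[N] = 0.4, Var(N) = 0.16
E[C] = -0.5, Var(C) = 0.75
E[N²] = 0.16 + 0.4² = 0.32
E[C²] = 0.75 + (-0.5)² = 1
Var(Z) = 0.32*1 - (0.4*(-0.5))²
= 0.32 - 0.04 = 0.28

0.28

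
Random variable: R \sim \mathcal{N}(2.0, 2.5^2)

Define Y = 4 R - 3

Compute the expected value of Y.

For Y = 4R - 3:
E[Y] = 4 * E[R] - 3
E[R] = 2.0 = 2
E[Y] = 4 * 2 - 3 = 5

5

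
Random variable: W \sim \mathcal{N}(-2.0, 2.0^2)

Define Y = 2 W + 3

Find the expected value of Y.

For Y = 2W + 3:
E[Y] = 2 * E[W] + 3
E[W] = -2.0 = -2
E[Y] = 2 * (-2) + 3 = -1

-1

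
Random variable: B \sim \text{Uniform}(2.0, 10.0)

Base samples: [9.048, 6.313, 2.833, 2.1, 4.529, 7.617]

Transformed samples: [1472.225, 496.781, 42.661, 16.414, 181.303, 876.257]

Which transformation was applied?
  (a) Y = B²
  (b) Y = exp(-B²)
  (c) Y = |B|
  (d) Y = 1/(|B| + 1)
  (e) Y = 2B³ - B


Checking option (e) Y = 2B³ - B:
  B = 9.048 -> Y = 1472.225 ✓
  B = 6.313 -> Y = 496.781 ✓
  B = 2.833 -> Y = 42.661 ✓
All samples match this transformation.

(e) 2B³ - B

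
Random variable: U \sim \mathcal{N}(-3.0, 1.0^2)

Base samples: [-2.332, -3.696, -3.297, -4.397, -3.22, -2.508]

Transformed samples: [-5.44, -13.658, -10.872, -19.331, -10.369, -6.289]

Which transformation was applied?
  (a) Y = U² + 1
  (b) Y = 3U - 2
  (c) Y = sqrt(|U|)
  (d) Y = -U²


Checking option (d) Y = -U²:
  U = -2.332 -> Y = -5.44 ✓
  U = -3.696 -> Y = -13.658 ✓
  U = -3.297 -> Y = -10.872 ✓
All samples match this transformation.

(d) -U²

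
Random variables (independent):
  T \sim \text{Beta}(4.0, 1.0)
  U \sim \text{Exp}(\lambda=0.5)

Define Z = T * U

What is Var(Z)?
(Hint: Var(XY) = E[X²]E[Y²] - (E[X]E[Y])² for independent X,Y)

Var(XY) = E[X²]E[Y²] - (E[X]E[Y])²
E[T] = 0.8, Var(T) = 0.026666667
E[U] = 2, Var(U) = 4
E[T²] = 0.026666667 + 0.8² = 0.66666667
E[U²] = 4 + 2² = 8
Var(Z) = 0.66666667*8 - (0.8*2)²
= 5.3333333 - 2.56 = 2.7733333

2.7733333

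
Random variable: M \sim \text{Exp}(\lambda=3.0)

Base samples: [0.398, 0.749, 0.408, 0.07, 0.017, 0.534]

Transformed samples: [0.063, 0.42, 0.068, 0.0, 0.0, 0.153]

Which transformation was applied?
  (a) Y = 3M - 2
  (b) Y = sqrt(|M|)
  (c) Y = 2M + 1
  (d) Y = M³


Checking option (d) Y = M³:
  M = 0.398 -> Y = 0.063 ✓
  M = 0.749 -> Y = 0.42 ✓
  M = 0.408 -> Y = 0.068 ✓
All samples match this transformation.

(d) M³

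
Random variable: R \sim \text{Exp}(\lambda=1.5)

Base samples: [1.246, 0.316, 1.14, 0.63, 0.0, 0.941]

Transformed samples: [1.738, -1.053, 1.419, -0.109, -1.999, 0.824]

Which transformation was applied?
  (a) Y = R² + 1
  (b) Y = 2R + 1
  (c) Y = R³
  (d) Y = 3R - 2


Checking option (d) Y = 3R - 2:
  R = 1.246 -> Y = 1.738 ✓
  R = 0.316 -> Y = -1.053 ✓
  R = 1.14 -> Y = 1.419 ✓
All samples match this transformation.

(d) 3R - 2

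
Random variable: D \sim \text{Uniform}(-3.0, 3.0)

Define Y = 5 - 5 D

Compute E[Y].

For Y = -5D + 5:
E[Y] = -5 * E[D] + 5
E[D] = (-3 + 3)/2 = 0
E[Y] = -5 * 0 + 5 = 5

5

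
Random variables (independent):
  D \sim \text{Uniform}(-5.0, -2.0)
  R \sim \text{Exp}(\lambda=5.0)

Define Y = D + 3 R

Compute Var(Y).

For independent RVs: Var(aX + bY) = a²Var(X) + b²Var(Y)
Var(D) = 0.75
Var(R) = 0.04
Var(Y) = 1²*0.75 + 3²*0.04
= 1*0.75 + 9*0.04 = 1.11

1.11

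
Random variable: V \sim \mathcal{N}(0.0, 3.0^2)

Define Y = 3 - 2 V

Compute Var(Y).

For Y = aV + b: Var(Y) = a² * Var(V)
Var(V) = 3.0^2 = 9
Var(Y) = (-2)² * 9 = 4 * 9 = 36

36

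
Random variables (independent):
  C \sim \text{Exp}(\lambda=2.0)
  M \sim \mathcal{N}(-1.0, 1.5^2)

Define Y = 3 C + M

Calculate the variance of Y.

For independent RVs: Var(aX + bY) = a²Var(X) + b²Var(Y)
Var(C) = 0.25
Var(M) = 2.25
Var(Y) = 3²*0.25 + 1²*2.25
= 9*0.25 + 1*2.25 = 4.5

4.5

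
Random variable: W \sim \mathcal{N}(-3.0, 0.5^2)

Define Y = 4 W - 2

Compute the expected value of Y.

For Y = 4W - 2:
E[Y] = 4 * E[W] - 2
E[W] = -3.0 = -3
E[Y] = 4 * (-3) - 2 = -14

-14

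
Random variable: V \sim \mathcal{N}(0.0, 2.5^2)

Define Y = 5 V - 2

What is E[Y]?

For Y = 5V - 2:
E[Y] = 5 * E[V] - 2
E[V] = 0.0 = 0
E[Y] = 5 * 0 - 2 = -2

-2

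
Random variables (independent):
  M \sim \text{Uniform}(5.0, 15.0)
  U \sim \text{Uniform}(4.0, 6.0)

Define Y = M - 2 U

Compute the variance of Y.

For independent RVs: Var(aX + bY) = a²Var(X) + b²Var(Y)
Var(M) = 8.3333333
Var(U) = 0.33333333
Var(Y) = 1²*8.3333333 + (-2)²*0.33333333
= 1*8.3333333 + 4*0.33333333 = 9.6666667

9.6666667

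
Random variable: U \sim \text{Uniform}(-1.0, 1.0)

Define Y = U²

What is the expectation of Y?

Using E[X²] = Var(X) + (E[X])²:
E[U] = 0
Var(U) = (1 + 1)^2/12 = 0.33333333
E[U²] = 0.33333333 + 0² = 0.33333333 + 0 = 0.33333333

0.33333333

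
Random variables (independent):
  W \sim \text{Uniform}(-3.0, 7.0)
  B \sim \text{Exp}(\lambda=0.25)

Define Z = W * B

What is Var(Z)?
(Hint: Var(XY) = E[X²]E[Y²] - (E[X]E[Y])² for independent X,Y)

Var(XY) = E[X²]E[Y²] - (E[X]E[Y])²
E[W] = 2, Var(W) = 8.3333333
E[B] = 4, Var(B) = 16
E[W²] = 8.3333333 + 2² = 12.333333
E[B²] = 16 + 4² = 32
Var(Z) = 12.333333*32 - (2*4)²
= 394.66667 - 64 = 330.66667

330.66667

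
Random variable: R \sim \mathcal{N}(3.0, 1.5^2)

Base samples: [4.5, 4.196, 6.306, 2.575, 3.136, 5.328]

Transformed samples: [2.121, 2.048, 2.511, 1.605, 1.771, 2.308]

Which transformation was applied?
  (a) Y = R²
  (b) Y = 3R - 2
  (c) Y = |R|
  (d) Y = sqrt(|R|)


Checking option (d) Y = sqrt(|R|):
  R = 4.5 -> Y = 2.121 ✓
  R = 4.196 -> Y = 2.048 ✓
  R = 6.306 -> Y = 2.511 ✓
All samples match this transformation.

(d) sqrt(|R|)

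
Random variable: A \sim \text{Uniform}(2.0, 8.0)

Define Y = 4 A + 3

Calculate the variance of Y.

For Y = aA + b: Var(Y) = a² * Var(A)
Var(A) = (8 - 2)^2/12 = 3
Var(Y) = 4² * 3 = 16 * 3 = 48

48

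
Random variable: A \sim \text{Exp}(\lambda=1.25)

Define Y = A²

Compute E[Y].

E[A²] = Var(A) + (E[A])² = 0.64 + 0.64 = 1.28

1.28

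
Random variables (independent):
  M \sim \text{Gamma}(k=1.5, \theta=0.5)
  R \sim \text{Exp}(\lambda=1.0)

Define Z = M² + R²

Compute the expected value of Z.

E[Z] = E[M²] + E[R²]
E[M²] = Var(M) + E[M]² = 0.375 + 0.5625 = 0.9375
E[R²] = Var(R) + E[R]² = 1 + 1 = 2
E[Z] = 0.9375 + 2 = 2.9375

2.9375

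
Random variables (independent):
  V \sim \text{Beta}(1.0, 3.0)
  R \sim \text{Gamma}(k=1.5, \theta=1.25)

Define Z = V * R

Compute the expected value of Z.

For independent RVs: E[XY] = E[X]*E[Y]
E[V] = 0.25
E[R] = 1.875
E[Z] = 0.25 * 1.875 = 0.46875

0.46875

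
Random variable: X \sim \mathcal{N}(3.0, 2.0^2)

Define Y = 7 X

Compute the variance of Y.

For Y = aX + b: Var(Y) = a² * Var(X)
Var(X) = 2.0^2 = 4
Var(Y) = 7² * 4 = 49 * 4 = 196

196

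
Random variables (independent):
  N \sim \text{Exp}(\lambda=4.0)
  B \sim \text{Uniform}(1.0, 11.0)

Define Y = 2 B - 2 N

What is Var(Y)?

For independent RVs: Var(aX + bY) = a²Var(X) + b²Var(Y)
Var(N) = 0.0625
Var(B) = 8.3333333
Var(Y) = (-2)²*0.0625 + 2²*8.3333333
= 4*0.0625 + 4*8.3333333 = 33.583333

33.583333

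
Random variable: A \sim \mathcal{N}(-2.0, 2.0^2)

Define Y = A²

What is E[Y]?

Using E[X²] = Var(X) + (E[X])²:
E[A] = -2
Var(A) = 2.0^2 = 4
E[A²] = 4 + (-2)² = 4 + 4 = 8

8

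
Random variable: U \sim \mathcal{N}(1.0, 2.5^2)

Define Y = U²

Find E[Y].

E[U²] = Var(U) + (E[U])² = 6.25 + 1 = 7.25

7.25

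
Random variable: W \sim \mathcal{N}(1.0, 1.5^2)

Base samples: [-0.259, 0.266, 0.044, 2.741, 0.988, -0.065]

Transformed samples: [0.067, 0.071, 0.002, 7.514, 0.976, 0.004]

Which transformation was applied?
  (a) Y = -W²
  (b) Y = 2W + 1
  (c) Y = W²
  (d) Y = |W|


Checking option (c) Y = W²:
  W = -0.259 -> Y = 0.067 ✓
  W = 0.266 -> Y = 0.071 ✓
  W = 0.044 -> Y = 0.002 ✓
All samples match this transformation.

(c) W²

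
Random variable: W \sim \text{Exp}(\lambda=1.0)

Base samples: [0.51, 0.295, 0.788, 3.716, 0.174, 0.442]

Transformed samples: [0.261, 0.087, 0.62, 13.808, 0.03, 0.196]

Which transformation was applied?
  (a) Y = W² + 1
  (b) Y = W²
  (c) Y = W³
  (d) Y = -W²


Checking option (b) Y = W²:
  W = 0.51 -> Y = 0.261 ✓
  W = 0.295 -> Y = 0.087 ✓
  W = 0.788 -> Y = 0.62 ✓
All samples match this transformation.

(b) W²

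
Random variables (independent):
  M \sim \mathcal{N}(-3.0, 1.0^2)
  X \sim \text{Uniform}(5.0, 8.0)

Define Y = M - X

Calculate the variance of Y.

For independent RVs: Var(aX + bY) = a²Var(X) + b²Var(Y)
Var(M) = 1
Var(X) = 0.75
Var(Y) = 1²*1 + (-1)²*0.75
= 1*1 + 1*0.75 = 1.75

1.75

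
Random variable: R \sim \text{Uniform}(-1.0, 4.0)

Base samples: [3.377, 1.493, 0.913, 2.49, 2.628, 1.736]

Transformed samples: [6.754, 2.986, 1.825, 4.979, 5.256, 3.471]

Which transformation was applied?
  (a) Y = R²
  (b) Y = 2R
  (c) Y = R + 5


Checking option (b) Y = 2R:
  R = 3.377 -> Y = 6.754 ✓
  R = 1.493 -> Y = 2.986 ✓
  R = 0.913 -> Y = 1.825 ✓
All samples match this transformation.

(b) 2R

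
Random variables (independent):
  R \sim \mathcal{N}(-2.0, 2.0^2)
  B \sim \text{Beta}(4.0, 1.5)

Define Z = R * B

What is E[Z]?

For independent RVs: E[XY] = E[X]*E[Y]
E[R] = -2
E[B] = 0.72727273
E[Z] = -2 * 0.72727273 = -1.4545455

-1.4545455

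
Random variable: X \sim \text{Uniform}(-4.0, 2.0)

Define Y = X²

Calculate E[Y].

E[X²] = Var(X) + (E[X])² = 3 + 1 = 4

4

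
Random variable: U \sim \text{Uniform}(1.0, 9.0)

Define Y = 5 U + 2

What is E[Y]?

For Y = 5U + 2:
E[Y] = 5 * E[U] + 2
E[U] = (1 + 9)/2 = 5
E[Y] = 5 * 5 + 2 = 27

27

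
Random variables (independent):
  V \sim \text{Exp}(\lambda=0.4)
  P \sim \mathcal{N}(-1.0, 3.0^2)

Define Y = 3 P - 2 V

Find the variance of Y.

For independent RVs: Var(aX + bY) = a²Var(X) + b²Var(Y)
Var(V) = 6.25
Var(P) = 9
Var(Y) = (-2)²*6.25 + 3²*9
= 4*6.25 + 9*9 = 106

106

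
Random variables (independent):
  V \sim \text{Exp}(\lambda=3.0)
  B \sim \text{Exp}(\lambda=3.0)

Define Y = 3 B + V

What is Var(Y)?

For independent RVs: Var(aX + bY) = a²Var(X) + b²Var(Y)
Var(V) = 0.11111111
Var(B) = 0.11111111
Var(Y) = 1²*0.11111111 + 3²*0.11111111
= 1*0.11111111 + 9*0.11111111 = 1.1111111

1.1111111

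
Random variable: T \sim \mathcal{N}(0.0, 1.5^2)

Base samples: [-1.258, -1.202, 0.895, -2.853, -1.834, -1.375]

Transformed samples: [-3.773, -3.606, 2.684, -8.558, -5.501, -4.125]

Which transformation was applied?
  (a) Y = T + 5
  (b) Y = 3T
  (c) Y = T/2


Checking option (b) Y = 3T:
  T = -1.258 -> Y = -3.773 ✓
  T = -1.202 -> Y = -3.606 ✓
  T = 0.895 -> Y = 2.684 ✓
All samples match this transformation.

(b) 3T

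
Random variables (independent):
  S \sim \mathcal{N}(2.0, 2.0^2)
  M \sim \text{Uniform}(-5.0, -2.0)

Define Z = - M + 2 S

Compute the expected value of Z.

E[Z] = 2*E[S] - 1*E[M]
E[S] = 2
E[M] = -3.5
E[Z] = 2*2 - 1*(-3.5) = 7.5

7.5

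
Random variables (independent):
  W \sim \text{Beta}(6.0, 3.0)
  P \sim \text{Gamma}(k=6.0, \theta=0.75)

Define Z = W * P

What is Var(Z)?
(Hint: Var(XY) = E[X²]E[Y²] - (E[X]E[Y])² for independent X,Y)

Var(XY) = E[X²]E[Y²] - (E[X]E[Y])²
E[W] = 0.66666667, Var(W) = 0.022222222
E[P] = 4.5, Var(P) = 3.375
E[W²] = 0.022222222 + 0.66666667² = 0.46666667
E[P²] = 3.375 + 4.5² = 23.625
Var(Z) = 0.46666667*23.625 - (0.66666667*4.5)²
= 11.025 - 9 = 2.025

2.025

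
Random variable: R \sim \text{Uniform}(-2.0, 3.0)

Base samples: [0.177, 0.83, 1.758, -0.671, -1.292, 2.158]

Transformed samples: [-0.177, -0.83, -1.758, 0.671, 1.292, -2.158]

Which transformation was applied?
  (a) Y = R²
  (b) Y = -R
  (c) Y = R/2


Checking option (b) Y = -R:
  R = 0.177 -> Y = -0.177 ✓
  R = 0.83 -> Y = -0.83 ✓
  R = 1.758 -> Y = -1.758 ✓
All samples match this transformation.

(b) -R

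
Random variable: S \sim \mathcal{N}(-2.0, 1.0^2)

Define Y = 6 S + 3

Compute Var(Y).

For Y = aS + b: Var(Y) = a² * Var(S)
Var(S) = 1.0^2 = 1
Var(Y) = 6² * 1 = 36 * 1 = 36

36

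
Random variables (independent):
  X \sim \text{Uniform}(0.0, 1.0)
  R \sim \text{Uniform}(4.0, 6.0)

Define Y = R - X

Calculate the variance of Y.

For independent RVs: Var(aX + bY) = a²Var(X) + b²Var(Y)
Var(X) = 0.083333333
Var(R) = 0.33333333
Var(Y) = (-1)²*0.083333333 + 1²*0.33333333
= 1*0.083333333 + 1*0.33333333 = 0.41666667

0.41666667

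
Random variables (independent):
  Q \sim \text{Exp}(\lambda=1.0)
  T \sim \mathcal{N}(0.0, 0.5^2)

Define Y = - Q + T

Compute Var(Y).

For independent RVs: Var(aX + bY) = a²Var(X) + b²Var(Y)
Var(Q) = 1
Var(T) = 0.25
Var(Y) = (-1)²*1 + 1²*0.25
= 1*1 + 1*0.25 = 1.25

1.25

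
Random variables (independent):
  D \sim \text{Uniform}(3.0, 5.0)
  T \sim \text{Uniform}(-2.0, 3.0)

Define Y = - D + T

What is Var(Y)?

For independent RVs: Var(aX + bY) = a²Var(X) + b²Var(Y)
Var(D) = 0.33333333
Var(T) = 2.0833333
Var(Y) = (-1)²*0.33333333 + 1²*2.0833333
= 1*0.33333333 + 1*2.0833333 = 2.4166667

2.4166667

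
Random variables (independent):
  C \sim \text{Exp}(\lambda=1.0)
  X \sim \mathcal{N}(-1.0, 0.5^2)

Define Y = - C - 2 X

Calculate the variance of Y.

For independent RVs: Var(aX + bY) = a²Var(X) + b²Var(Y)
Var(C) = 1
Var(X) = 0.25
Var(Y) = (-1)²*1 + (-2)²*0.25
= 1*1 + 4*0.25 = 2

2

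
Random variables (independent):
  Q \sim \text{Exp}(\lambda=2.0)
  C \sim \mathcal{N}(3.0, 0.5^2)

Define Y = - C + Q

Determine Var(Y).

For independent RVs: Var(aX + bY) = a²Var(X) + b²Var(Y)
Var(Q) = 0.25
Var(C) = 0.25
Var(Y) = 1²*0.25 + (-1)²*0.25
= 1*0.25 + 1*0.25 = 0.5

0.5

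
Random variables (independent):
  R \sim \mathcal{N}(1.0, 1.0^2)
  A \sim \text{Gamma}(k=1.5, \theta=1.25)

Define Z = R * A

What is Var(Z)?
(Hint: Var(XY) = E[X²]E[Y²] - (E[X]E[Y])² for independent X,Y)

Var(XY) = E[X²]E[Y²] - (E[X]E[Y])²
E[R] = 1, Var(R) = 1
E[A] = 1.875, Var(A) = 2.34375
E[R²] = 1 + 1² = 2
E[A²] = 2.34375 + 1.875² = 5.859375
Var(Z) = 2*5.859375 - (1*1.875)²
= 11.71875 - 3.515625 = 8.203125

8.203125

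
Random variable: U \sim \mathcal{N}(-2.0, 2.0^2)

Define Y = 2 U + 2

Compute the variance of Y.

For Y = aU + b: Var(Y) = a² * Var(U)
Var(U) = 2.0^2 = 4
Var(Y) = 2² * 4 = 4 * 4 = 16

16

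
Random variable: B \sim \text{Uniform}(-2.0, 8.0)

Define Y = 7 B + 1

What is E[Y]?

For Y = 7B + 1:
E[Y] = 7 * E[B] + 1
E[B] = (-2 + 8)/2 = 3
E[Y] = 7 * 3 + 1 = 22

22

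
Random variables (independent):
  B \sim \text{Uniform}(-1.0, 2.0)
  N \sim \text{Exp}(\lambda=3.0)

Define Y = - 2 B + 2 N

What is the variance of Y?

For independent RVs: Var(aX + bY) = a²Var(X) + b²Var(Y)
Var(B) = 0.75
Var(N) = 0.11111111
Var(Y) = (-2)²*0.75 + 2²*0.11111111
= 4*0.75 + 4*0.11111111 = 3.4444444

3.4444444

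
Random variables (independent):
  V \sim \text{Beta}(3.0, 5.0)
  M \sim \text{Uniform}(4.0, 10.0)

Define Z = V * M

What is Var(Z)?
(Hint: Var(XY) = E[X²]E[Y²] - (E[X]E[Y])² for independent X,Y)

Var(XY) = E[X²]E[Y²] - (E[X]E[Y])²
E[V] = 0.375, Var(V) = 0.026041667
E[M] = 7, Var(M) = 3
E[V²] = 0.026041667 + 0.375² = 0.16666667
E[M²] = 3 + 7² = 52
Var(Z) = 0.16666667*52 - (0.375*7)²
= 8.6666667 - 6.890625 = 1.7760417

1.7760417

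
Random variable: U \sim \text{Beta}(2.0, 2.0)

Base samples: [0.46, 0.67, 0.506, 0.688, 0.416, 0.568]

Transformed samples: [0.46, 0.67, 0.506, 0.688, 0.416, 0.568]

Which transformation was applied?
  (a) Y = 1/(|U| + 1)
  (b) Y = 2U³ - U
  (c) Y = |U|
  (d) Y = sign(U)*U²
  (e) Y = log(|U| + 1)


Checking option (c) Y = |U|:
  U = 0.46 -> Y = 0.46 ✓
  U = 0.67 -> Y = 0.67 ✓
  U = 0.506 -> Y = 0.506 ✓
All samples match this transformation.

(c) |U|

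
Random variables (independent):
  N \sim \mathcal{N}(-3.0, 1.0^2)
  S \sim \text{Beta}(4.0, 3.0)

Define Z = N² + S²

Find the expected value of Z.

E[Z] = E[N²] + E[S²]
E[N²] = Var(N) + E[N]² = 1 + 9 = 10
E[S²] = Var(S) + E[S]² = 0.030612245 + 0.32653061 = 0.35714286
E[Z] = 10 + 0.35714286 = 10.357143

10.357143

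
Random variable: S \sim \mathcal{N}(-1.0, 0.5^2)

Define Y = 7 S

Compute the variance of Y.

For Y = aS + b: Var(Y) = a² * Var(S)
Var(S) = 0.5^2 = 0.25
Var(Y) = 7² * 0.25 = 49 * 0.25 = 12.25

12.25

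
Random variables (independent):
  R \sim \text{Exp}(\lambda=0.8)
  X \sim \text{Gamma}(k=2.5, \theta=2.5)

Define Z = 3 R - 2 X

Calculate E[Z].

E[Z] = 3*E[R] - 2*E[X]
E[R] = 1.25
E[X] = 6.25
E[Z] = 3*1.25 - 2*6.25 = -8.75

-8.75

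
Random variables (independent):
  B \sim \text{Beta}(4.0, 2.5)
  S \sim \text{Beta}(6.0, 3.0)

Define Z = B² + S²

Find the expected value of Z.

E[Z] = E[B²] + E[S²]
E[B²] = Var(B) + E[B]² = 0.031558185 + 0.37869822 = 0.41025641
E[S²] = Var(S) + E[S]² = 0.022222222 + 0.44444444 = 0.46666667
E[Z] = 0.41025641 + 0.46666667 = 0.87692308

0.87692308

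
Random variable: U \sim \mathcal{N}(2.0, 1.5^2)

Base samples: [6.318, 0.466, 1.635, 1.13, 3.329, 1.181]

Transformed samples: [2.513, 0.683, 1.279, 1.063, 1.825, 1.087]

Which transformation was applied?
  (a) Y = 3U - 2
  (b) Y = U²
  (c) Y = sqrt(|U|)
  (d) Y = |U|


Checking option (c) Y = sqrt(|U|):
  U = 6.318 -> Y = 2.513 ✓
  U = 0.466 -> Y = 0.683 ✓
  U = 1.635 -> Y = 1.279 ✓
All samples match this transformation.

(c) sqrt(|U|)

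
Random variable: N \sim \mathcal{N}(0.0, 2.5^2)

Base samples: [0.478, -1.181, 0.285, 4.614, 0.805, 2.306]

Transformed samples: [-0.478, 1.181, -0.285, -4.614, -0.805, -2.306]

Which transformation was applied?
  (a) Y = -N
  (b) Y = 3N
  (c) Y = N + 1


Checking option (a) Y = -N:
  N = 0.478 -> Y = -0.478 ✓
  N = -1.181 -> Y = 1.181 ✓
  N = 0.285 -> Y = -0.285 ✓
All samples match this transformation.

(a) -N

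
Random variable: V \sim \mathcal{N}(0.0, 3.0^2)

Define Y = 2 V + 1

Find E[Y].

For Y = 2V + 1:
E[Y] = 2 * E[V] + 1
E[V] = 0.0 = 0
E[Y] = 2 * 0 + 1 = 1

1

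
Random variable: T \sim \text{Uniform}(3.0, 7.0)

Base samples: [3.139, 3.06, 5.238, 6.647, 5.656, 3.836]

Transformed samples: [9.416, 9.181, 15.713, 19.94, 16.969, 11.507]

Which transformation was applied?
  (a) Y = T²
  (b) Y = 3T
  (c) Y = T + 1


Checking option (b) Y = 3T:
  T = 3.139 -> Y = 9.416 ✓
  T = 3.06 -> Y = 9.181 ✓
  T = 5.238 -> Y = 15.713 ✓
All samples match this transformation.

(b) 3T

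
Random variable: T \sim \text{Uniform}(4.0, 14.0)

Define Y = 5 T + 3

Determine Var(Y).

For Y = aT + b: Var(Y) = a² * Var(T)
Var(T) = (14 - 4)^2/12 = 8.3333333
Var(Y) = 5² * 8.3333333 = 25 * 8.3333333 = 208.33333

208.33333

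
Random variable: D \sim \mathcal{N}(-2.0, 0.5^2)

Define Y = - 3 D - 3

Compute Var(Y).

For Y = aD + b: Var(Y) = a² * Var(D)
Var(D) = 0.5^2 = 0.25
Var(Y) = (-3)² * 0.25 = 9 * 0.25 = 2.25

2.25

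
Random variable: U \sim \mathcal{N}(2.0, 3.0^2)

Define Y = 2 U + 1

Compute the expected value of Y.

For Y = 2U + 1:
E[Y] = 2 * E[U] + 1
E[U] = 2.0 = 2
E[Y] = 2 * 2 + 1 = 5

5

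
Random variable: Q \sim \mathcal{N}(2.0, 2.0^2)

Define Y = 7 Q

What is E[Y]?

For Y = 7Q:
E[Y] = 7 * E[Q]
E[Q] = 2.0 = 2
E[Y] = 7 * 2 = 14

14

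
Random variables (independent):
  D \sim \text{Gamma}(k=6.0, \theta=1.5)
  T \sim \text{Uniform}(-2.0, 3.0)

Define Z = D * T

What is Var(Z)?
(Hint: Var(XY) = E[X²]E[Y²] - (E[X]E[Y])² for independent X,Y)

Var(XY) = E[X²]E[Y²] - (E[X]E[Y])²
E[D] = 9, Var(D) = 13.5
E[T] = 0.5, Var(T) = 2.0833333
E[D²] = 13.5 + 9² = 94.5
E[T²] = 2.0833333 + 0.5² = 2.3333333
Var(Z) = 94.5*2.3333333 - (9*0.5)²
= 220.5 - 20.25 = 200.25

200.25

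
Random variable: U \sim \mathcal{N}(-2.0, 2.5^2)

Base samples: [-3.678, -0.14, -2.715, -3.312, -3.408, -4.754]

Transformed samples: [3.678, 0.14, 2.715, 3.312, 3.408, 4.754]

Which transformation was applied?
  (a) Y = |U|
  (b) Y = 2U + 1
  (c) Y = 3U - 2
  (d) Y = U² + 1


Checking option (a) Y = |U|:
  U = -3.678 -> Y = 3.678 ✓
  U = -0.14 -> Y = 0.14 ✓
  U = -2.715 -> Y = 2.715 ✓
All samples match this transformation.

(a) |U|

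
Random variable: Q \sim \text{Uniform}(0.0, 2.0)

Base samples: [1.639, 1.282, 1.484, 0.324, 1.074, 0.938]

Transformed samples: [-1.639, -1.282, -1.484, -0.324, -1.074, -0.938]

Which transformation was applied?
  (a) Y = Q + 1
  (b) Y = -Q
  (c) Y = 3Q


Checking option (b) Y = -Q:
  Q = 1.639 -> Y = -1.639 ✓
  Q = 1.282 -> Y = -1.282 ✓
  Q = 1.484 -> Y = -1.484 ✓
All samples match this transformation.

(b) -Q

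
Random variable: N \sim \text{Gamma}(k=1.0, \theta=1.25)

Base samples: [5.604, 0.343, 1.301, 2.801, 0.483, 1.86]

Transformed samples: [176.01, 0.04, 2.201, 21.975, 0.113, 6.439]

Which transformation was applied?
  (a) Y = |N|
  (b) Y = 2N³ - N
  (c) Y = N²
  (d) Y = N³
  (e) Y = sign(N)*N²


Checking option (d) Y = N³:
  N = 5.604 -> Y = 176.01 ✓
  N = 0.343 -> Y = 0.04 ✓
  N = 1.301 -> Y = 2.201 ✓
All samples match this transformation.

(d) N³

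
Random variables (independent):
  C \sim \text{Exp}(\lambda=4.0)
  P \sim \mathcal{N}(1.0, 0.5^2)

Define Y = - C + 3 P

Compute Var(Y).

For independent RVs: Var(aX + bY) = a²Var(X) + b²Var(Y)
Var(C) = 0.0625
Var(P) = 0.25
Var(Y) = (-1)²*0.0625 + 3²*0.25
= 1*0.0625 + 9*0.25 = 2.3125

2.3125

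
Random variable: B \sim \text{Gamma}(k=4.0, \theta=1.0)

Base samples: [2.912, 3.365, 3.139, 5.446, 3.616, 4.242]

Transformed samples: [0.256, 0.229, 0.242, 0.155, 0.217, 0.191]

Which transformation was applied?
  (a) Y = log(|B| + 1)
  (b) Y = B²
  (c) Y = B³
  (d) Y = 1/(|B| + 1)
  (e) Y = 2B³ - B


Checking option (d) Y = 1/(|B| + 1):
  B = 2.912 -> Y = 0.256 ✓
  B = 3.365 -> Y = 0.229 ✓
  B = 3.139 -> Y = 0.242 ✓
All samples match this transformation.

(d) 1/(|B| + 1)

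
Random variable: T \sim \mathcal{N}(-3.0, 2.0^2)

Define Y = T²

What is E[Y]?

E[T²] = Var(T) + (E[T])² = 4 + 9 = 13

13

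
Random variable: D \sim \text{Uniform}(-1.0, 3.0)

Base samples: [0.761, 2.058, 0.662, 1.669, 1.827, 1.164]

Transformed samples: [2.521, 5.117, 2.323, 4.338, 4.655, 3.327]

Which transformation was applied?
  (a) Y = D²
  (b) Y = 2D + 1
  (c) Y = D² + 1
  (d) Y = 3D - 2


Checking option (b) Y = 2D + 1:
  D = 0.761 -> Y = 2.521 ✓
  D = 2.058 -> Y = 5.117 ✓
  D = 0.662 -> Y = 2.323 ✓
All samples match this transformation.

(b) 2D + 1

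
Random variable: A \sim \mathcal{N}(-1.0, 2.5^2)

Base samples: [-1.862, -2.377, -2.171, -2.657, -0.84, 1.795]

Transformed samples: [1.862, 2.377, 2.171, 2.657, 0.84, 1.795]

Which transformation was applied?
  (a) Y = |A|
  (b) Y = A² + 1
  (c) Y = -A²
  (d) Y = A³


Checking option (a) Y = |A|:
  A = -1.862 -> Y = 1.862 ✓
  A = -2.377 -> Y = 2.377 ✓
  A = -2.171 -> Y = 2.171 ✓
All samples match this transformation.

(a) |A|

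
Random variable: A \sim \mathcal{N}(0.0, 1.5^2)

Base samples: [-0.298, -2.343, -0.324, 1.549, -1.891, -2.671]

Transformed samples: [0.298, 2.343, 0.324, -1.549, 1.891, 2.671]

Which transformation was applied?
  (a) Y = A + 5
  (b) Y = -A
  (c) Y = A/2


Checking option (b) Y = -A:
  A = -0.298 -> Y = 0.298 ✓
  A = -2.343 -> Y = 2.343 ✓
  A = -0.324 -> Y = 0.324 ✓
All samples match this transformation.

(b) -A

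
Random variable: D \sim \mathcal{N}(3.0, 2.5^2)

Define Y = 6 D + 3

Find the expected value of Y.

For Y = 6D + 3:
E[Y] = 6 * E[D] + 3
E[D] = 3.0 = 3
E[Y] = 6 * 3 + 3 = 21

21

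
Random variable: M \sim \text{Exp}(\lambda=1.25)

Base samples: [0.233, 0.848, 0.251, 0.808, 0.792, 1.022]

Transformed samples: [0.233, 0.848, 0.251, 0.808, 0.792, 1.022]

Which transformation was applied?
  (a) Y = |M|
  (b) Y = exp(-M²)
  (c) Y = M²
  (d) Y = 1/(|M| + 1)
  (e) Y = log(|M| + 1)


Checking option (a) Y = |M|:
  M = 0.233 -> Y = 0.233 ✓
  M = 0.848 -> Y = 0.848 ✓
  M = 0.251 -> Y = 0.251 ✓
All samples match this transformation.

(a) |M|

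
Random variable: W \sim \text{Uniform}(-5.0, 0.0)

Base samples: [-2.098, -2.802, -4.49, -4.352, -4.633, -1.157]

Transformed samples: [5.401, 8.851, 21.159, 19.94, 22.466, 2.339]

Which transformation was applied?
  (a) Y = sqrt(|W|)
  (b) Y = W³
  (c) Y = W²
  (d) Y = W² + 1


Checking option (d) Y = W² + 1:
  W = -2.098 -> Y = 5.401 ✓
  W = -2.802 -> Y = 8.851 ✓
  W = -4.49 -> Y = 21.159 ✓
All samples match this transformation.

(d) W² + 1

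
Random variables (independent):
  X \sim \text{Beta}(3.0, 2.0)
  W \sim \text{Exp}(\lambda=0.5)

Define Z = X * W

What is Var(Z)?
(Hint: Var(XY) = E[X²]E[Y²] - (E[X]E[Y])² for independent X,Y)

Var(XY) = E[X²]E[Y²] - (E[X]E[Y])²
E[X] = 0.6, Var(X) = 0.04
E[W] = 2, Var(W) = 4
E[X²] = 0.04 + 0.6² = 0.4
E[W²] = 4 + 2² = 8
Var(Z) = 0.4*8 - (0.6*2)²
= 3.2 - 1.44 = 1.76

1.76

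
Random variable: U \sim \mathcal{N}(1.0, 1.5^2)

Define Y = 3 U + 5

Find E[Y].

For Y = 3U + 5:
E[Y] = 3 * E[U] + 5
E[U] = 1.0 = 1
E[Y] = 3 * 1 + 5 = 8

8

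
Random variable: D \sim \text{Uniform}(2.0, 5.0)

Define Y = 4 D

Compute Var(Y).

For Y = aD + b: Var(Y) = a² * Var(D)
Var(D) = (5 - 2)^2/12 = 0.75
Var(Y) = 4² * 0.75 = 16 * 0.75 = 12

12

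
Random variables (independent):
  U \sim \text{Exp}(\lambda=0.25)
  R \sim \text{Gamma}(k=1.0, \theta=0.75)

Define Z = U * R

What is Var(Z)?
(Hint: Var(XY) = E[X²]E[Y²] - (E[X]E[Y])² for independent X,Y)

Var(XY) = E[X²]E[Y²] - (E[X]E[Y])²
E[U] = 4, Var(U) = 16
E[R] = 0.75, Var(R) = 0.5625
E[U²] = 16 + 4² = 32
E[R²] = 0.5625 + 0.75² = 1.125
Var(Z) = 32*1.125 - (4*0.75)²
= 36 - 9 = 27

27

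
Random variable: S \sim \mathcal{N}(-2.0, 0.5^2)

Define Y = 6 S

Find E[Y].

For Y = 6S:
E[Y] = 6 * E[S]
E[S] = -2.0 = -2
E[Y] = 6 * (-2) = -12

-12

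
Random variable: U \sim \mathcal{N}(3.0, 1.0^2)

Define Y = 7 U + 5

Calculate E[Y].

For Y = 7U + 5:
E[Y] = 7 * E[U] + 5
E[U] = 3.0 = 3
E[Y] = 7 * 3 + 5 = 26

26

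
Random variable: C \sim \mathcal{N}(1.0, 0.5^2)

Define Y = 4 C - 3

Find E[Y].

For Y = 4C - 3:
E[Y] = 4 * E[C] - 3
E[C] = 1.0 = 1
E[Y] = 4 * 1 - 3 = 1

1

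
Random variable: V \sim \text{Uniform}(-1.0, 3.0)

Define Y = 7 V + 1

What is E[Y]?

For Y = 7V + 1:
E[Y] = 7 * E[V] + 1
E[V] = (-1 + 3)/2 = 1
E[Y] = 7 * 1 + 1 = 8

8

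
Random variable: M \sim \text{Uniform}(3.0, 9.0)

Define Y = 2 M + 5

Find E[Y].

For Y = 2M + 5:
E[Y] = 2 * E[M] + 5
E[M] = (3 + 9)/2 = 6
E[Y] = 2 * 6 + 5 = 17

17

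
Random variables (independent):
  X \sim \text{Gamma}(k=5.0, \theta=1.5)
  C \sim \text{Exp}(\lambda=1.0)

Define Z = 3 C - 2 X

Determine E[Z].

E[Z] = -2*E[X] + 3*E[C]
E[X] = 7.5
E[C] = 1
E[Z] = -2*7.5 + 3*1 = -12

-12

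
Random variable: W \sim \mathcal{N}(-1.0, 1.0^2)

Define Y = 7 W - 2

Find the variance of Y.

For Y = aW + b: Var(Y) = a² * Var(W)
Var(W) = 1.0^2 = 1
Var(Y) = 7² * 1 = 49 * 1 = 49

49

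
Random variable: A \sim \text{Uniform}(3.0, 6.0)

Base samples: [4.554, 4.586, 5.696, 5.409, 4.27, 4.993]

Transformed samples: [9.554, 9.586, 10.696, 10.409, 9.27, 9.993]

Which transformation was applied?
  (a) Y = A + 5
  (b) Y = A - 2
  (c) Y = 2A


Checking option (a) Y = A + 5:
  A = 4.554 -> Y = 9.554 ✓
  A = 4.586 -> Y = 9.586 ✓
  A = 5.696 -> Y = 10.696 ✓
All samples match this transformation.

(a) A + 5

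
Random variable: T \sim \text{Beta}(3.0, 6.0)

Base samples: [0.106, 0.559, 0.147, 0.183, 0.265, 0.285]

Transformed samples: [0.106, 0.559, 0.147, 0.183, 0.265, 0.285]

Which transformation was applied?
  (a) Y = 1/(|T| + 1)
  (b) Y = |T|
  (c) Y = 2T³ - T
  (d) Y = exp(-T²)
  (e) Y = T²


Checking option (b) Y = |T|:
  T = 0.106 -> Y = 0.106 ✓
  T = 0.559 -> Y = 0.559 ✓
  T = 0.147 -> Y = 0.147 ✓
All samples match this transformation.

(b) |T|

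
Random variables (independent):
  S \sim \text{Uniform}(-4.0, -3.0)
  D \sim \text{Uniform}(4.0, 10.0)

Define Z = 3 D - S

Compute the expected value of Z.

E[Z] = -1*E[S] + 3*E[D]
E[S] = -3.5
E[D] = 7
E[Z] = -1*(-3.5) + 3*7 = 24.5

24.5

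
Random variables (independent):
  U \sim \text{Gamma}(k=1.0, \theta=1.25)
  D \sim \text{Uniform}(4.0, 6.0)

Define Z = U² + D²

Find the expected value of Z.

E[Z] = E[U²] + E[D²]
E[U²] = Var(U) + E[U]² = 1.5625 + 1.5625 = 3.125
E[D²] = Var(D) + E[D]² = 0.33333333 + 25 = 25.333333
E[Z] = 3.125 + 25.333333 = 28.458333

28.458333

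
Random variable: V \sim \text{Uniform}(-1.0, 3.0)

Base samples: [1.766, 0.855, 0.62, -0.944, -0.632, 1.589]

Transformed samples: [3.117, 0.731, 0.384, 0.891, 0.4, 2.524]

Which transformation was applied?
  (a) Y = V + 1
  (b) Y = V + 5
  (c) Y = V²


Checking option (c) Y = V²:
  V = 1.766 -> Y = 3.117 ✓
  V = 0.855 -> Y = 0.731 ✓
  V = 0.62 -> Y = 0.384 ✓
All samples match this transformation.

(c) V²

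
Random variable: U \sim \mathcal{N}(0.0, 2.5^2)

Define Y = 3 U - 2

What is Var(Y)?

For Y = aU + b: Var(Y) = a² * Var(U)
Var(U) = 2.5^2 = 6.25
Var(Y) = 3² * 6.25 = 9 * 6.25 = 56.25

56.25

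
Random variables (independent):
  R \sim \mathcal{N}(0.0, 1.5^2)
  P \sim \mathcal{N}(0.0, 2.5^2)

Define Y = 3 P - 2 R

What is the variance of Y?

For independent RVs: Var(aX + bY) = a²Var(X) + b²Var(Y)
Var(R) = 2.25
Var(P) = 6.25
Var(Y) = (-2)²*2.25 + 3²*6.25
= 4*2.25 + 9*6.25 = 65.25

65.25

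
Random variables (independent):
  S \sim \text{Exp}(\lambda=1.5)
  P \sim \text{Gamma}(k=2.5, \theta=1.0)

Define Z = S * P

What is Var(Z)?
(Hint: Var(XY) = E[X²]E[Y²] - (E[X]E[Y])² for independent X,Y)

Var(XY) = E[X²]E[Y²] - (E[X]E[Y])²
E[S] = 0.66666667, Var(S) = 0.44444444
E[P] = 2.5, Var(P) = 2.5
E[S²] = 0.44444444 + 0.66666667² = 0.88888889
E[P²] = 2.5 + 2.5² = 8.75
Var(Z) = 0.88888889*8.75 - (0.66666667*2.5)²
= 7.7777778 - 2.7777778 = 5

5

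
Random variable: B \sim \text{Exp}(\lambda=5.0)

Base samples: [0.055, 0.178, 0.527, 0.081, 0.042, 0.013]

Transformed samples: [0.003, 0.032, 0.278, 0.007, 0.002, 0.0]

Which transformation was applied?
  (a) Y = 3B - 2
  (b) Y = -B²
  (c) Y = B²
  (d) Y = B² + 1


Checking option (c) Y = B²:
  B = 0.055 -> Y = 0.003 ✓
  B = 0.178 -> Y = 0.032 ✓
  B = 0.527 -> Y = 0.278 ✓
All samples match this transformation.

(c) B²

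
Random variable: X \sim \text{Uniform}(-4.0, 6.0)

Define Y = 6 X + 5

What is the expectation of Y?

For Y = 6X + 5:
E[Y] = 6 * E[X] + 5
E[X] = (-4 + 6)/2 = 1
E[Y] = 6 * 1 + 5 = 11

11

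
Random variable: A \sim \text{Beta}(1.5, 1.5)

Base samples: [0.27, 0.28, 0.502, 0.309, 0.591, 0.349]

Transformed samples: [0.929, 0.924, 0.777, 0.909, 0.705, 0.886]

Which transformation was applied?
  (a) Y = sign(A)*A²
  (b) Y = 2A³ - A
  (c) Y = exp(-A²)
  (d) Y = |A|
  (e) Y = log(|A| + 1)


Checking option (c) Y = exp(-A²):
  A = 0.27 -> Y = 0.929 ✓
  A = 0.28 -> Y = 0.924 ✓
  A = 0.502 -> Y = 0.777 ✓
All samples match this transformation.

(c) exp(-A²)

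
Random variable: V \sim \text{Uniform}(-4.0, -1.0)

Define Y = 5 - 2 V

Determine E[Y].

For Y = -2V + 5:
E[Y] = -2 * E[V] + 5
E[V] = (-4 - 1)/2 = -2.5
E[Y] = -2 * (-2.5) + 5 = 10

10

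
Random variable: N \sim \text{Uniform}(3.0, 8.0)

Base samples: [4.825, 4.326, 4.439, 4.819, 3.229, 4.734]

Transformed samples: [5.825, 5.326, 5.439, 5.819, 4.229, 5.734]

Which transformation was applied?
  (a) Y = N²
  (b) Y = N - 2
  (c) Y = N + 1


Checking option (c) Y = N + 1:
  N = 4.825 -> Y = 5.825 ✓
  N = 4.326 -> Y = 5.326 ✓
  N = 4.439 -> Y = 5.439 ✓
All samples match this transformation.

(c) N + 1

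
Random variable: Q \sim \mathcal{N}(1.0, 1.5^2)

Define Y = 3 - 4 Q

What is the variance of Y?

For Y = aQ + b: Var(Y) = a² * Var(Q)
Var(Q) = 1.5^2 = 2.25
Var(Y) = (-4)² * 2.25 = 16 * 2.25 = 36

36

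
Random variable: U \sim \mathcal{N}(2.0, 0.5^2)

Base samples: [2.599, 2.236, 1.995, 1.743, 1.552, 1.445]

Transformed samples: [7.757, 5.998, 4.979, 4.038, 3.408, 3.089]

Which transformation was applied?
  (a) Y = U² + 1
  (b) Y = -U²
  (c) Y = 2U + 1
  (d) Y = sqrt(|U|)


Checking option (a) Y = U² + 1:
  U = 2.599 -> Y = 7.757 ✓
  U = 2.236 -> Y = 5.998 ✓
  U = 1.995 -> Y = 4.979 ✓
All samples match this transformation.

(a) U² + 1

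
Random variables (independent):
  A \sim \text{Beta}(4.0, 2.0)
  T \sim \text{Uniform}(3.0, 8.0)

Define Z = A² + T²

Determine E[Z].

E[Z] = E[A²] + E[T²]
E[A²] = Var(A) + E[A]² = 0.031746032 + 0.44444444 = 0.47619048
E[T²] = Var(T) + E[T]² = 2.0833333 + 30.25 = 32.333333
E[Z] = 0.47619048 + 32.333333 = 32.809524

32.809524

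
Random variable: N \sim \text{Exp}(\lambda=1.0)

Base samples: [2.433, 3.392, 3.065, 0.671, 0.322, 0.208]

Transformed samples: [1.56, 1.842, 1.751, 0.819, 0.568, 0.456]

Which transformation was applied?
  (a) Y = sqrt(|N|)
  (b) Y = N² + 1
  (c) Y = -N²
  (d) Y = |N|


Checking option (a) Y = sqrt(|N|):
  N = 2.433 -> Y = 1.56 ✓
  N = 3.392 -> Y = 1.842 ✓
  N = 3.065 -> Y = 1.751 ✓
All samples match this transformation.

(a) sqrt(|N|)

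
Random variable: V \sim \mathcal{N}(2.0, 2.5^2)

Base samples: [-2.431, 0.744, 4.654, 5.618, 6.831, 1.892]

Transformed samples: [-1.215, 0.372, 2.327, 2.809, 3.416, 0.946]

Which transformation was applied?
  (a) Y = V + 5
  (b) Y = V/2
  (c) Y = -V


Checking option (b) Y = V/2:
  V = -2.431 -> Y = -1.215 ✓
  V = 0.744 -> Y = 0.372 ✓
  V = 4.654 -> Y = 2.327 ✓
All samples match this transformation.

(b) V/2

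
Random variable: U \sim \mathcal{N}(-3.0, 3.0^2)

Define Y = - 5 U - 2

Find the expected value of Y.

For Y = -5U - 2:
E[Y] = -5 * E[U] - 2
E[U] = -3.0 = -3
E[Y] = -5 * (-3) - 2 = 13

13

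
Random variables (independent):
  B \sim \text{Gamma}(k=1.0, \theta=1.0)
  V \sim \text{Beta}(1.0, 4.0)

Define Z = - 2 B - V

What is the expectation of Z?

E[Z] = -2*E[B] - 1*E[V]
E[B] = 1
E[V] = 0.2
E[Z] = -2*1 - 1*0.2 = -2.2

-2.2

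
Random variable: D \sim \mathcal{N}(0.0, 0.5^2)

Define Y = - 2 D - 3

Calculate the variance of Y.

For Y = aD + b: Var(Y) = a² * Var(D)
Var(D) = 0.5^2 = 0.25
Var(Y) = (-2)² * 0.25 = 4 * 0.25 = 1

1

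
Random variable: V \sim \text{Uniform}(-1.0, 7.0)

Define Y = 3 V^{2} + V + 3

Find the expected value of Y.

E[Y] = 3*E[V²] + 1*E[V] + 3
E[V] = 3
E[V²] = Var(V) + (E[V])² = 5.3333333 + 9 = 14.333333
E[Y] = 3*14.333333 + 1*3 + 3 = 49

49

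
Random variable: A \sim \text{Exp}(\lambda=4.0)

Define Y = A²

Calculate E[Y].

Using E[X²] = Var(X) + (E[X])²:
E[A] = 0.25
Var(A) = 1/4.0^2 = 0.0625
E[A²] = 0.0625 + 0.25² = 0.0625 + 0.0625 = 0.125

0.125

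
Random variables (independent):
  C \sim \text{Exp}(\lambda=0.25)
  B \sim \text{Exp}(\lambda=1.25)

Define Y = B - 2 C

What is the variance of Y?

For independent RVs: Var(aX + bY) = a²Var(X) + b²Var(Y)
Var(C) = 16
Var(B) = 0.64
Var(Y) = (-2)²*16 + 1²*0.64
= 4*16 + 1*0.64 = 64.64

64.64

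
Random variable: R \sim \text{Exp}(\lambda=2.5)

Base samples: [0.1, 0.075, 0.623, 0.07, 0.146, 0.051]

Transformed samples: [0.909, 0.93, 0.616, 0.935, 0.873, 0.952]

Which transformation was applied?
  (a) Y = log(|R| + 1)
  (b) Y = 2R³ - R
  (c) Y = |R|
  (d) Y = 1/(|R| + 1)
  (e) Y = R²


Checking option (d) Y = 1/(|R| + 1):
  R = 0.1 -> Y = 0.909 ✓
  R = 0.075 -> Y = 0.93 ✓
  R = 0.623 -> Y = 0.616 ✓
All samples match this transformation.

(d) 1/(|R| + 1)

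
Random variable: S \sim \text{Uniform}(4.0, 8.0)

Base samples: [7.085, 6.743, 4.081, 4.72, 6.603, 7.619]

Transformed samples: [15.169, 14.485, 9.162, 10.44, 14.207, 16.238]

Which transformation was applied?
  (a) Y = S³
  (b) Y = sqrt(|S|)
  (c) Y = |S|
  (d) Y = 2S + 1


Checking option (d) Y = 2S + 1:
  S = 7.085 -> Y = 15.169 ✓
  S = 6.743 -> Y = 14.485 ✓
  S = 4.081 -> Y = 9.162 ✓
All samples match this transformation.

(d) 2S + 1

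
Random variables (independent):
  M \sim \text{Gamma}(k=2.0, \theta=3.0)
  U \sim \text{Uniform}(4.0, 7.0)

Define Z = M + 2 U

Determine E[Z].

E[Z] = 1*E[M] + 2*E[U]
E[M] = 6
E[U] = 5.5
E[Z] = 1*6 + 2*5.5 = 17

17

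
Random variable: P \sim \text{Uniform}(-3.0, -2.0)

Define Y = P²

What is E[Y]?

Using E[X²] = Var(X) + (E[X])²:
E[P] = -2.5
Var(P) = (-2 + 3)^2/12 = 0.083333333
E[P²] = 0.083333333 + (-2.5)² = 0.083333333 + 6.25 = 6.3333333

6.3333333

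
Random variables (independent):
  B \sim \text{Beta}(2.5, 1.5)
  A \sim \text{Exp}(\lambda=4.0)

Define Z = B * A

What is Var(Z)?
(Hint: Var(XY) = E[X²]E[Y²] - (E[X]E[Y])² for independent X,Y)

Var(XY) = E[X²]E[Y²] - (E[X]E[Y])²
E[B] = 0.625, Var(B) = 0.046875
E[A] = 0.25, Var(A) = 0.0625
E[B²] = 0.046875 + 0.625² = 0.4375
E[A²] = 0.0625 + 0.25² = 0.125
Var(Z) = 0.4375*0.125 - (0.625*0.25)²
= 0.0546875 - 0.024414062 = 0.030273438

0.030273438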